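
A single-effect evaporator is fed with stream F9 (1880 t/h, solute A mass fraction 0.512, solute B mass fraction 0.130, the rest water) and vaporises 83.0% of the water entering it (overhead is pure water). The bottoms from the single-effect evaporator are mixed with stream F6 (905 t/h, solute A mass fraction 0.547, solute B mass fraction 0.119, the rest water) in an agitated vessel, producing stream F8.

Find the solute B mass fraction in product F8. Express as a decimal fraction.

Vapour removed = 0.830×0.358×1880 = 558.62 t/h; concentrate = 1321.4 t/h.
solute B reaching the mixer = 244.4 (from concentrate) + 905×0.119 = 352.1 t/h.
Product flow = 1321.4 + 905 = 2226.4 t/h; solute B fraction = 0.158.

0.158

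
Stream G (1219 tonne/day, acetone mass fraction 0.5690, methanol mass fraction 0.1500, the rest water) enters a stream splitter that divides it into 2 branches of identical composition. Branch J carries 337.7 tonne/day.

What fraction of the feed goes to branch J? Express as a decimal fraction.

0.277

Fraction to J = 337.7/1219 = 0.2770.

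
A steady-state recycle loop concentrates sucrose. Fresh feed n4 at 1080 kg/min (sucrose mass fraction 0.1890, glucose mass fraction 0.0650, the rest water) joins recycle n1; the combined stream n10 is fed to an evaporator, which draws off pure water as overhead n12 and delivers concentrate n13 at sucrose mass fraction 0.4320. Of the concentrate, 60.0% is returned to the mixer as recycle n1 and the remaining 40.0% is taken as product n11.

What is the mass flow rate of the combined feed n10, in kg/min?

Overall sucrose balance (none leaves overhead): sucrose in fresh feed = sucrose in product, i.e. 1080×0.189 = (1−0.600)·n13·0.432.
n13 = 204.12/(0.432×0.400) = 1181.2 kg/min.
Recycle n1 = 0.600×1181.2 = 708.75 kg/min.
Combined feed n10 = 1080 + 708.75 = 1788.8 kg/min.

1789 kg/min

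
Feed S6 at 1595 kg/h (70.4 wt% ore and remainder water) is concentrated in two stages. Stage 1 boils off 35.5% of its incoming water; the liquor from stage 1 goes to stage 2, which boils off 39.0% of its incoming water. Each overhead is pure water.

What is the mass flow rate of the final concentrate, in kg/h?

water in feed = 1595×0.296 = 472.12 kg/h.
After stage 1: water left = (1−0.355)×472.12 = 304.52; stream total = 1427.4 kg/h.
After stage 2: water left = (1−0.390)×304.52 = 185.76; final concentrate = 1308.6 kg/h.

1309 kg/h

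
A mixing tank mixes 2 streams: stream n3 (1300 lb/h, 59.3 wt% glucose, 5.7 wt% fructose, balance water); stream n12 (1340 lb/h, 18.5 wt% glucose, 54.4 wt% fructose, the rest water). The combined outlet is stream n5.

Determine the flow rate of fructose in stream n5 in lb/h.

fructose out = fructose in = 1300×0.057 + 1340×0.544 = 803.06 lb/h.

803.1 lb/h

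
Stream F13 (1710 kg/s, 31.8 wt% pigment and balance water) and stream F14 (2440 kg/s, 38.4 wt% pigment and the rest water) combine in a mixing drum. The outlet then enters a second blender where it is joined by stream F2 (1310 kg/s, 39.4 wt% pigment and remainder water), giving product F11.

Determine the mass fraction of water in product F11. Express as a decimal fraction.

0.634

Overall, product flow = 5460 kg/s.
water in = 1710×0.682 + 2440×0.616 + 1310×0.606 = 3463.1 kg/s.
water fraction in F11 = 0.634.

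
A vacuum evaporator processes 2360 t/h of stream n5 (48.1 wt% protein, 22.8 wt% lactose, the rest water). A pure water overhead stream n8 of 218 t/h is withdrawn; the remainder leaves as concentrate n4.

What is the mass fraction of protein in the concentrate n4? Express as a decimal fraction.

protein is not removed: 2360×0.481 = 1135.2 t/h of protein enters n4.
Concentrate = 2360 − 218 = 2142 t/h.
Mass fraction = 1135.2/2142 = 0.530.

0.530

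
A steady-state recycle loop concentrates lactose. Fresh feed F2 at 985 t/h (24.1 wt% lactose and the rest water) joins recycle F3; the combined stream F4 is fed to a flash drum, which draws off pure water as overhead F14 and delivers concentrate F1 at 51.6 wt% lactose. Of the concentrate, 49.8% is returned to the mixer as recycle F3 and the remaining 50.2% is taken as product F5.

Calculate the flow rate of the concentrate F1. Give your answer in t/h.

916.4 t/h

Overall lactose balance (none leaves overhead): lactose in fresh feed = lactose in product, i.e. 985×0.241 = (1−0.498)·F1·0.516.
F1 = 237.38/(0.516×0.502) = 916.43 t/h.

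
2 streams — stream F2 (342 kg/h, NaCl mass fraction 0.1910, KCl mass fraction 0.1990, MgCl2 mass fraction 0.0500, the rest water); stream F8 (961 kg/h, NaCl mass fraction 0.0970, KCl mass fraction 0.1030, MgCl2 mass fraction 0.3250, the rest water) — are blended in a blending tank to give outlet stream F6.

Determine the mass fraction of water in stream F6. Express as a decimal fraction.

Total flow out = 342 + 961 = 1303 kg/h.
water in = 342×0.560 + 961×0.475 = 648 kg/h.
water mass fraction in F6 = 648/1303 = 0.4973.

0.4973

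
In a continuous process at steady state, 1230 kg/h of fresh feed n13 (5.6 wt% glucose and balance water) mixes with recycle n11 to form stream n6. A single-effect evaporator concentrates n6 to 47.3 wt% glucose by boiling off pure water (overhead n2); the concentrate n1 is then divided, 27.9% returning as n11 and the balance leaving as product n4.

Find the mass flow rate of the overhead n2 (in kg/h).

1084 kg/h

Overall glucose balance (none leaves overhead): glucose in fresh feed = glucose in product, i.e. 1230×0.056 = (1−0.279)·n1·0.473.
n1 = 68.88/(0.473×0.721) = 201.97 kg/h.
Recycle n11 = 0.279×201.97 = 56.351 kg/h.
Combined feed n6 = 1230 + 56.351 = 1286.4 kg/h.
Overhead n2 = n6 − n1 = 1286.4 − 201.97 = 1084.4 kg/h.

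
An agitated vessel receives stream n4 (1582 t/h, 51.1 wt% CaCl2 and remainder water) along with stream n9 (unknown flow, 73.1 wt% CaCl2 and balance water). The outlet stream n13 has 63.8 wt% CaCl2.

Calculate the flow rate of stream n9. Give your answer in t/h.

Let n9 be the unknown flow. Total out = 1582 + n9.
CaCl2 balance: 808.4 + 0.731·n9 = 0.638·(1582 + n9)
(0.731 − 0.638)·n9 = 0.638×1582 − 808.4 = 200.91
n9 = 200.91 / 0.093 = 2160.4 t/h

2160 t/h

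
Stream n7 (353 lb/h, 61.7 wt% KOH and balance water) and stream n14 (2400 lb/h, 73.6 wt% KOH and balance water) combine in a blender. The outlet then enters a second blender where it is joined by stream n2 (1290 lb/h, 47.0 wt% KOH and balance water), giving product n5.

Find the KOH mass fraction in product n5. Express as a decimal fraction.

Overall, product flow = 4043 lb/h.
KOH in = 353×0.617 + 2400×0.736 + 1290×0.470 = 2590.5 lb/h.
KOH fraction in n5 = 0.6407.

0.6407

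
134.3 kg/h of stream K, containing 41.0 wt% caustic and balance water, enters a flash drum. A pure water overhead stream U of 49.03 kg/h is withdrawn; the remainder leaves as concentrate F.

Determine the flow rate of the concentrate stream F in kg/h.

85.27 kg/h

Concentrate = 134.3 − 49.03 = 85.27 kg/h.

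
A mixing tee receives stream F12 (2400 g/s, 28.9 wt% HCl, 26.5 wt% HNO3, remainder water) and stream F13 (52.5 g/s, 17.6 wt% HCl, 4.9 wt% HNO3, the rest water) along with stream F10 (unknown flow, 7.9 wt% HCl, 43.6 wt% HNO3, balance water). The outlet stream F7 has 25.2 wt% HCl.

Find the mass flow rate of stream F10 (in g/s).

490.2 g/s

Let F10 be the unknown flow. Total out = 2452.5 + F10.
HCl balance: 702.84 + 0.079·F10 = 0.252·(2452.5 + F10)
(0.079 − 0.252)·F10 = 0.252×2452.5 − 702.84 = -84.81
F10 = -84.81 / -0.173 = 490.23 g/s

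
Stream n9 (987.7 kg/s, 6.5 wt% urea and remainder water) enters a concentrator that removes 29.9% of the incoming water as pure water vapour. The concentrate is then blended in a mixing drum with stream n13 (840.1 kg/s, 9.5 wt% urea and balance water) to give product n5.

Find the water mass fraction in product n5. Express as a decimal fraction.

0.907

Vapour removed = 0.299×0.935×987.7 = 276.13 kg/s; concentrate = 711.57 kg/s.
water reaching the mixer = 647.37 (from concentrate) + 840.1×0.905 = 1407.7 kg/s.
Product flow = 711.57 + 840.1 = 1551.7 kg/s; water fraction = 0.907.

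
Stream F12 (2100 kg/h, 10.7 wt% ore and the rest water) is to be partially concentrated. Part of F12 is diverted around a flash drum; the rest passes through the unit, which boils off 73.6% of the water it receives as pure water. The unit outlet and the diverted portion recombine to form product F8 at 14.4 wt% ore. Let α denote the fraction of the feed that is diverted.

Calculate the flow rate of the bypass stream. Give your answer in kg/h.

1279 kg/h

All 2100×0.107 = 224.7 kg/h of ore reaches F8, so F8 = 224.7/0.144 = 1560.4 kg/h and vapour = 539.58 kg/h.
The evaporator receives (1−α)·2100 of feed at 0.893 water and removes 0.736 of that water:
0.736×0.893×(1−α)×2100 = 539.58
(1−α) = 539.58/1380.2 = 0.3909;  α = 0.6091.
Bypass flow = 0.6091×2100 = 1279 kg/h.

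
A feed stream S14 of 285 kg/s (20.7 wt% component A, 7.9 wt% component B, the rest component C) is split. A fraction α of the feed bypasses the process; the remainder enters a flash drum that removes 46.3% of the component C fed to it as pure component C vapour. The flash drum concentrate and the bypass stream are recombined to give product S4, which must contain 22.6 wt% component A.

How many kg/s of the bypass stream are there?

All 285×0.207 = 58.995 kg/s of component A reaches S4, so S4 = 58.995/0.226 = 261.04 kg/s and vapour = 23.96 kg/s.
The evaporator receives (1−α)·285 of feed at 0.714 component C and removes 0.463 of that component C:
0.463×0.714×(1−α)×285 = 23.96
(1−α) = 23.96/94.216 = 0.2543;  α = 0.7457.
Bypass flow = 0.7457×285 = 212.52 kg/s.

212.5 kg/s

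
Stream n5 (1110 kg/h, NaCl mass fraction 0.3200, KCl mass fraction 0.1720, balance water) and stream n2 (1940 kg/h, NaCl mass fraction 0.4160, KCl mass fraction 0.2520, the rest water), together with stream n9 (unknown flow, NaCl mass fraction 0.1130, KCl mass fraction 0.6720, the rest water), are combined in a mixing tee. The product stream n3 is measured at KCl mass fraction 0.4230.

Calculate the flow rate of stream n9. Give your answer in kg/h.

Let n9 be the unknown flow. Total out = 3050 + n9.
KCl balance: 679.8 + 0.672·n9 = 0.423·(3050 + n9)
(0.672 − 0.423)·n9 = 0.423×3050 − 679.8 = 610.35
n9 = 610.35 / 0.249 = 2451.2 kg/h

2451 kg/h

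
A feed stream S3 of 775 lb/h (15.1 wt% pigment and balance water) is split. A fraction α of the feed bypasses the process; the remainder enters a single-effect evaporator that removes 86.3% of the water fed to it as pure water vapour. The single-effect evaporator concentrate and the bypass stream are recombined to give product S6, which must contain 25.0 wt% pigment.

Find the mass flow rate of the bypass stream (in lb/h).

356.1 lb/h

All 775×0.151 = 117.02 lb/h of pigment reaches S6, so S6 = 117.02/0.250 = 468.1 lb/h and vapour = 306.9 lb/h.
The evaporator receives (1−α)·775 of feed at 0.849 water and removes 0.863 of that water:
0.863×0.849×(1−α)×775 = 306.9
(1−α) = 306.9/567.83 = 0.5405;  α = 0.4595.
Bypass flow = 0.4595×775 = 356.13 lb/h.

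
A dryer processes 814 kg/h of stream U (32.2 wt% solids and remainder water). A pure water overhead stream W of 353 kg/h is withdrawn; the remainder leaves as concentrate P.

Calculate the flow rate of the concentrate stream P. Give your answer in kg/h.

461 kg/h

Concentrate = 814 − 353 = 461 kg/h.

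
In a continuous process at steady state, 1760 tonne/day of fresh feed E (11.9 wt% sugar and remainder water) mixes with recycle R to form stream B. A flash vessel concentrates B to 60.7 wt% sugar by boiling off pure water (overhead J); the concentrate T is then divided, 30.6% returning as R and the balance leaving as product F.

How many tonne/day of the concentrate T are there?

Overall sugar balance (none leaves overhead): sugar in fresh feed = sugar in product, i.e. 1760×0.119 = (1−0.306)·T·0.607.
T = 209.44/(0.607×0.694) = 497.18 tonne/day.

497.2 tonne/day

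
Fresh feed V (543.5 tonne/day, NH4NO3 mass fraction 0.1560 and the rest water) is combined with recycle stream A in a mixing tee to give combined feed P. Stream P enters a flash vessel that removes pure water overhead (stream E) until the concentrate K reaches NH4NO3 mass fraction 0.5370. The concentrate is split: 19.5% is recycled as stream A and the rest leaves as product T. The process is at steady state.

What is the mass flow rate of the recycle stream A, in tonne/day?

Overall NH4NO3 balance (none leaves overhead): NH4NO3 in fresh feed = NH4NO3 in product, i.e. 543.5×0.156 = (1−0.195)·K·0.537.
K = 84.786/(0.537×0.805) = 196.13 tonne/day.
Recycle A = 0.195×196.13 = 38.246 tonne/day.

38.25 tonne/day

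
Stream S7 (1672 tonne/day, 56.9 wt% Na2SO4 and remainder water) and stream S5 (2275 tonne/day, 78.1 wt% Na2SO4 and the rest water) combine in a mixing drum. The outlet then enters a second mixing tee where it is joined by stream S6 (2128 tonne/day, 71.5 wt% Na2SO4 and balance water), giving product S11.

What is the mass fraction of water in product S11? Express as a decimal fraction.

0.300

Overall, product flow = 6075 tonne/day.
water in = 1672×0.431 + 2275×0.219 + 2128×0.285 = 1825.3 tonne/day.
water fraction in S11 = 0.300.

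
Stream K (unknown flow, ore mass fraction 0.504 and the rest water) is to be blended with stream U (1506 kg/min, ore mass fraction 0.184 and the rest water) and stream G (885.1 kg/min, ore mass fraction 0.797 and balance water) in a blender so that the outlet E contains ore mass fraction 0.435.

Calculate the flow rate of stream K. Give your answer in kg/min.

834.8 kg/min

Let K be the unknown flow. Total out = 2391.1 + K.
ore balance: 982.53 + 0.504·K = 0.435·(2391.1 + K)
(0.504 − 0.435)·K = 0.435×2391.1 − 982.53 = 57.6
K = 57.6 / 0.069 = 834.78 kg/min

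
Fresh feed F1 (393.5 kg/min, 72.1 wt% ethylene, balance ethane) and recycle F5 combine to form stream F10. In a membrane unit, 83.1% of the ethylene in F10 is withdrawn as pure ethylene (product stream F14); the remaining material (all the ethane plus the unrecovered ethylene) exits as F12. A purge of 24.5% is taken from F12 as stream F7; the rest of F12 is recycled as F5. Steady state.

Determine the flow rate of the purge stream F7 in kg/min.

123.3 kg/min

ethane enters only via F1 and leaves only via the purge: 393.5×0.279 = 0.245×(ethane in F12), and the membrane unit passes all ethane, so ethane in F10 = ethane in F12 = 448.11 kg/min.
ethylene in F10: m_A = 393.5×0.721 + (1−0.245)·(1−0.831)·m_A, so m_A = 283.71/0.8724 = 325.21 kg/min.
F12 = (1−0.831)×325.21 + 448.11 = 503.07 kg/min.
Purge F7 = 0.245×503.07 = 123.25 kg/min.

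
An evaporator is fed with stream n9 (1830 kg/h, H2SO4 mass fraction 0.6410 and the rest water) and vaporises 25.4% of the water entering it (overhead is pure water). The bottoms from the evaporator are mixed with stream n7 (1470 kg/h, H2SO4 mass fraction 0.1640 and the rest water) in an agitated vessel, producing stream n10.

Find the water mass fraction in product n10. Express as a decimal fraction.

Vapour removed = 0.254×0.359×1830 = 166.87 kg/h; concentrate = 1663.1 kg/h.
water reaching the mixer = 490.1 (from concentrate) + 1470×0.836 = 1719 kg/h.
Product flow = 1663.1 + 1470 = 3133.1 kg/h; water fraction = 0.5487.

0.5487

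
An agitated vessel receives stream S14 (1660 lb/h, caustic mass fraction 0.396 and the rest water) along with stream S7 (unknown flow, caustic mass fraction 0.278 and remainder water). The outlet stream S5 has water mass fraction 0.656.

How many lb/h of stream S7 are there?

Let S7 be the unknown flow. Total out = 1660 + S7.
water balance: 1002.6 + 0.722·S7 = 0.656·(1660 + S7)
(0.722 − 0.656)·S7 = 0.656×1660 − 1002.6 = 86.32
S7 = 86.32 / 0.066 = 1307.9 lb/h

1308 lb/h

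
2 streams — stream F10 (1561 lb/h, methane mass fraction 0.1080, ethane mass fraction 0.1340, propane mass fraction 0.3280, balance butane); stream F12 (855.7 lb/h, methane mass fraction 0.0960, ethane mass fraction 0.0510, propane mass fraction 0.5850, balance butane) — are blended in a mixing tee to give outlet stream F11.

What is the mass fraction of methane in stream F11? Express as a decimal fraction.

Total flow out = 1561 + 855.7 = 2416.7 lb/h.
methane in = 1561×0.108 + 855.7×0.096 = 250.74 lb/h.
methane mass fraction in F11 = 250.74/2416.7 = 0.1038.

0.1038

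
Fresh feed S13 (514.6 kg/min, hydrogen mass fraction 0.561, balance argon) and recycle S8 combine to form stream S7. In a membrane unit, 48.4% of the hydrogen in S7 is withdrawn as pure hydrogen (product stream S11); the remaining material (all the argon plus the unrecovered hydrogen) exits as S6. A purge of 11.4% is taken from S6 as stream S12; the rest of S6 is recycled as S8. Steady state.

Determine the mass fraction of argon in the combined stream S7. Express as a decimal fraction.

argon enters only via S13 and leaves only via the purge: 514.6×0.439 = 0.114×(argon in S6), and the membrane unit passes all argon, so argon in S7 = argon in S6 = 1981.7 kg/min.
hydrogen in S7: m_A = 514.6×0.561 + (1−0.114)·(1−0.484)·m_A, so m_A = 288.69/0.5428 = 531.83 kg/min.
S7 = 531.83 + 1981.7 = 2513.5 kg/min.
argon fraction in S7 = 1981.7/2513.5 = 0.788.

0.788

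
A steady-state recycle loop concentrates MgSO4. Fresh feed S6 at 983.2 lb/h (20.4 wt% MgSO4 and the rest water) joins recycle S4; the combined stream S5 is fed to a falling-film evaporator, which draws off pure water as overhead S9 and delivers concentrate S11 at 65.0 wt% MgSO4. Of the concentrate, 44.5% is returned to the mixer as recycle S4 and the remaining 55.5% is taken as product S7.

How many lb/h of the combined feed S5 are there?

Overall MgSO4 balance (none leaves overhead): MgSO4 in fresh feed = MgSO4 in product, i.e. 983.2×0.204 = (1−0.445)·S11·0.650.
S11 = 200.57/(0.650×0.555) = 555.99 lb/h.
Recycle S4 = 0.445×555.99 = 247.41 lb/h.
Combined feed S5 = 983.2 + 247.41 = 1230.6 lb/h.

1231 lb/h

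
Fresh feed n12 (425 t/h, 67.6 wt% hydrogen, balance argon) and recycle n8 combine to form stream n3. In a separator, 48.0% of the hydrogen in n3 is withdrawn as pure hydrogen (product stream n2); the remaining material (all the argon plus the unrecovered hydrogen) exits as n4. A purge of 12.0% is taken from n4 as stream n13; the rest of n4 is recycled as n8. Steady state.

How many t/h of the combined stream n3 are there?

1677 t/h

argon enters only via n12 and leaves only via the purge: 425×0.324 = 0.120×(argon in n4), and the separator passes all argon, so argon in n3 = argon in n4 = 1147.5 t/h.
hydrogen in n3: m_A = 425×0.676 + (1−0.120)·(1−0.480)·m_A, so m_A = 287.3/0.5424 = 529.68 t/h.
n3 = 529.68 + 1147.5 = 1677.2 t/h.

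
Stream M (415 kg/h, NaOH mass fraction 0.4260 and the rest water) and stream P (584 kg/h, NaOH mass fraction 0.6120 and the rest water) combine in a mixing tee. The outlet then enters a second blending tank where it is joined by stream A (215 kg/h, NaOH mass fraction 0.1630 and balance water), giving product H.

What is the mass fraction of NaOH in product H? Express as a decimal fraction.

Overall, product flow = 1214 kg/h.
NaOH in = 415×0.426 + 584×0.612 + 215×0.163 = 569.24 kg/h.
NaOH fraction in H = 0.4689.

0.4689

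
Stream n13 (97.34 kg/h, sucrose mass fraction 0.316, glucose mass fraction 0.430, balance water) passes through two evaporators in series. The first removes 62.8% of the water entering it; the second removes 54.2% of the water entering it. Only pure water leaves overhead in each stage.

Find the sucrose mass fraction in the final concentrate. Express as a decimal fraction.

water in feed = 97.34×0.254 = 24.724 kg/h.
After stage 1: water left = (1−0.628)×24.724 = 9.1975; stream total = 81.813 kg/h.
After stage 2: water left = (1−0.542)×9.1975 = 4.2124; final concentrate = 76.828 kg/h.
sucrose fraction = 30.759/76.828 = 0.400.

0.400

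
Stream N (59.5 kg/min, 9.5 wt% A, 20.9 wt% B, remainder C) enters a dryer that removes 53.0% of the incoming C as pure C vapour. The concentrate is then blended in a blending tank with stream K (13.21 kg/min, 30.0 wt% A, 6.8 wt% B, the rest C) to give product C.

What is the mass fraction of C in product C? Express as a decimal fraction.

Vapour removed = 0.530×0.696×59.5 = 21.948 kg/min; concentrate = 37.552 kg/min.
C reaching the mixer = 19.464 (from concentrate) + 13.21×0.632 = 27.812 kg/min.
Product flow = 37.552 + 13.21 = 50.762 kg/min; C fraction = 0.548.

0.548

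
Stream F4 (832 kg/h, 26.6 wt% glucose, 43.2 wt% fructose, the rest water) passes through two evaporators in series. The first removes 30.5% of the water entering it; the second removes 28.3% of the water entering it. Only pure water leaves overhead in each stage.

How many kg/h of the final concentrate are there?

705.9 kg/h

water in feed = 832×0.302 = 251.26 kg/h.
After stage 1: water left = (1−0.305)×251.26 = 174.63; stream total = 755.36 kg/h.
After stage 2: water left = (1−0.283)×174.63 = 125.21; final concentrate = 705.94 kg/h.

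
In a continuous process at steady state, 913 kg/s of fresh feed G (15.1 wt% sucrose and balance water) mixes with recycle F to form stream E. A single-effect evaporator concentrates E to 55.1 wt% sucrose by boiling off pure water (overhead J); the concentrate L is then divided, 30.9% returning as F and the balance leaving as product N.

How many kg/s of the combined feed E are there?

1025 kg/s

Overall sucrose balance (none leaves overhead): sucrose in fresh feed = sucrose in product, i.e. 913×0.151 = (1−0.309)·L·0.551.
L = 137.86/(0.551×0.691) = 362.09 kg/s.
Recycle F = 0.309×362.09 = 111.89 kg/s.
Combined feed E = 913 + 111.89 = 1024.9 kg/s.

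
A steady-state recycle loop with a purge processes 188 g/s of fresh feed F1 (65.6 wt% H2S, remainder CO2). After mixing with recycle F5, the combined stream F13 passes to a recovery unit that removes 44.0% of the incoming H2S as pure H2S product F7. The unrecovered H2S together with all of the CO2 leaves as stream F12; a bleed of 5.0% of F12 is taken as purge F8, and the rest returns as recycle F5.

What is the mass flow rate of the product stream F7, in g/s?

H2S in F13: m_A = 188×0.656 + (1−0.050)·(1−0.440)·m_A, so m_A = 123.33/0.4680 = 263.52 g/s.
Product F7 = 0.440×263.52 = 115.95 g/s.

115.9 g/s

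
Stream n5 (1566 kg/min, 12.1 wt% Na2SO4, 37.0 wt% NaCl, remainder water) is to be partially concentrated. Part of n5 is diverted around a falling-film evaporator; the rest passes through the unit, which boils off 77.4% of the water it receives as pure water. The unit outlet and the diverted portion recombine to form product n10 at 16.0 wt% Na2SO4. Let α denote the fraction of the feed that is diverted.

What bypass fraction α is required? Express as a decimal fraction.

0.381

All 1566×0.121 = 189.49 kg/min of Na2SO4 reaches n10, so n10 = 189.49/0.160 = 1184.3 kg/min and vapour = 381.71 kg/min.
The evaporator receives (1−α)·1566 of feed at 0.509 water and removes 0.774 of that water:
0.774×0.509×(1−α)×1566 = 381.71
(1−α) = 381.71/616.95 = 0.6187;  α = 0.3813.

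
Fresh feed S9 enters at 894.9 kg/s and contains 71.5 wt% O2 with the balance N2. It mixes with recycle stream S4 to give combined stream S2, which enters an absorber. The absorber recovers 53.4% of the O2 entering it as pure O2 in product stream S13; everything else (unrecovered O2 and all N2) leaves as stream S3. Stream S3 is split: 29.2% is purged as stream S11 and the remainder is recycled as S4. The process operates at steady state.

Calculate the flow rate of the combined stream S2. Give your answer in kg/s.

1828 kg/s

N2 enters only via S9 and leaves only via the purge: 894.9×0.285 = 0.292×(N2 in S3), and the absorber passes all N2, so N2 in S2 = N2 in S3 = 873.45 kg/s.
O2 in S2: m_A = 894.9×0.715 + (1−0.292)·(1−0.534)·m_A, so m_A = 639.85/0.6701 = 954.9 kg/s.
S2 = 954.9 + 873.45 = 1828.3 kg/s.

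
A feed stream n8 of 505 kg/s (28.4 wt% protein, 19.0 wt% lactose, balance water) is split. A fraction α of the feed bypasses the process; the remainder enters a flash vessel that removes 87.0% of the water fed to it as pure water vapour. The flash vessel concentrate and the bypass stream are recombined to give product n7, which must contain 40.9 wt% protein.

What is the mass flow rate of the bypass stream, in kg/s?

167.7 kg/s

All 505×0.284 = 143.42 kg/s of protein reaches n7, so n7 = 143.42/0.409 = 350.66 kg/s and vapour = 154.34 kg/s.
The evaporator receives (1−α)·505 of feed at 0.526 water and removes 0.870 of that water:
0.870×0.526×(1−α)×505 = 154.34
(1−α) = 154.34/231.1 = 0.6679;  α = 0.3321.
Bypass flow = 0.3321×505 = 167.73 kg/s.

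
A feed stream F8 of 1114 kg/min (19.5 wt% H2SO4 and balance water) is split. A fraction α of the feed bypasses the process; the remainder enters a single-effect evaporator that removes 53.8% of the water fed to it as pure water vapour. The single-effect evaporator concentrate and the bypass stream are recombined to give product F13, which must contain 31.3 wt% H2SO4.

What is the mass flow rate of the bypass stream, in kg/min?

144.3 kg/min

All 1114×0.195 = 217.23 kg/min of H2SO4 reaches F13, so F13 = 217.23/0.313 = 694.03 kg/min and vapour = 419.97 kg/min.
The evaporator receives (1−α)·1114 of feed at 0.805 water and removes 0.538 of that water:
0.538×0.805×(1−α)×1114 = 419.97
(1−α) = 419.97/482.46 = 0.8705;  α = 0.1295.
Bypass flow = 0.1295×1114 = 144.28 kg/min.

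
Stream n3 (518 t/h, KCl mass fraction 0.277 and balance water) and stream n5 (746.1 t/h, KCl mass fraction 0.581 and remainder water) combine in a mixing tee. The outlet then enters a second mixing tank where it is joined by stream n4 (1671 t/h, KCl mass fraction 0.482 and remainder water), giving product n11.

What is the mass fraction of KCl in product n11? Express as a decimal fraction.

0.471

Overall, product flow = 2935.1 t/h.
KCl in = 518×0.277 + 746.1×0.581 + 1671×0.482 = 1382.4 t/h.
KCl fraction in n11 = 0.471.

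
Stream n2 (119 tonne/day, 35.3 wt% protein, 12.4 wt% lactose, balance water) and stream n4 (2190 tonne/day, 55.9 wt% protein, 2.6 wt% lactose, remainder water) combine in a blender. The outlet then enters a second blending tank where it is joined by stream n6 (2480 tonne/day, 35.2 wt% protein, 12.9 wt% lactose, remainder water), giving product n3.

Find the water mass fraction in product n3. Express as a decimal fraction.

0.4715

Overall, product flow = 4789 tonne/day.
water in = 119×0.523 + 2190×0.415 + 2480×0.519 = 2258.2 tonne/day.
water fraction in n3 = 0.4715.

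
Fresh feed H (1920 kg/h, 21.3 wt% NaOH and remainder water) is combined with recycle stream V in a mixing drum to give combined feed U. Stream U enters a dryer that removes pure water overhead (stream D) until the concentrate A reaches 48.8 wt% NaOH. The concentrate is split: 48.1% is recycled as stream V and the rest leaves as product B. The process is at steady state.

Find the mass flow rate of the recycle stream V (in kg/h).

Overall NaOH balance (none leaves overhead): NaOH in fresh feed = NaOH in product, i.e. 1920×0.213 = (1−0.481)·A·0.488.
A = 408.96/(0.488×0.519) = 1614.7 kg/h.
Recycle V = 0.481×1614.7 = 776.67 kg/h.

776.7 kg/h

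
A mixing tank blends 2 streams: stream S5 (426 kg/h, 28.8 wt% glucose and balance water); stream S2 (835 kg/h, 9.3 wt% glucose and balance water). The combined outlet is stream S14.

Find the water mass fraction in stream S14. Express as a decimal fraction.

Total flow out = 426 + 835 = 1261 kg/h.
water in = 426×0.712 + 835×0.907 = 1060.7 kg/h.
water mass fraction in S14 = 1060.7/1261 = 0.8411.

0.8411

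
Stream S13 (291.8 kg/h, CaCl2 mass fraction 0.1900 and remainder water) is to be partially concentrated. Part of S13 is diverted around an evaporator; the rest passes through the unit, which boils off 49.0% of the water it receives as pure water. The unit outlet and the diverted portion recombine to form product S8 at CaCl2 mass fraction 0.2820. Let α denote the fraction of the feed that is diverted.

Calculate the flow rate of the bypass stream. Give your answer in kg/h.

All 291.8×0.190 = 55.442 kg/h of CaCl2 reaches S8, so S8 = 55.442/0.282 = 196.6 kg/h and vapour = 95.197 kg/h.
The evaporator receives (1−α)·291.8 of feed at 0.810 water and removes 0.490 of that water:
0.490×0.810×(1−α)×291.8 = 95.197
(1−α) = 95.197/115.82 = 0.8220;  α = 0.1780.
Bypass flow = 0.1780×291.8 = 51.948 kg/h.

51.95 kg/h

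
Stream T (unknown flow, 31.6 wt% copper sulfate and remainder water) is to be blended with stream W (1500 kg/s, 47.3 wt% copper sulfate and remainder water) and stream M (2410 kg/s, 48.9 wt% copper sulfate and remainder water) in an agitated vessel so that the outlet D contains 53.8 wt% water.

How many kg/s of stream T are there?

558.7 kg/s

Let T be the unknown flow. Total out = 3910 + T.
water balance: 2022 + 0.684·T = 0.538·(3910 + T)
(0.684 − 0.538)·T = 0.538×3910 − 2022 = 81.57
T = 81.57 / 0.146 = 558.7 kg/s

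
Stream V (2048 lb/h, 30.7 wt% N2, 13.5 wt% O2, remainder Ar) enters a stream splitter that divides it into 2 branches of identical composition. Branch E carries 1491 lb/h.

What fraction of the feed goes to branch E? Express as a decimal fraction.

Fraction to E = 1491/2048 = 0.7280.

0.728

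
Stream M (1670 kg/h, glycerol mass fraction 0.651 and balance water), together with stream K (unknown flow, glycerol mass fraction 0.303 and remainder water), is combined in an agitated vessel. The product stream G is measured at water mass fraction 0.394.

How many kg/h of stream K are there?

248 kg/h

Let K be the unknown flow. Total out = 1670 + K.
water balance: 582.83 + 0.697·K = 0.394·(1670 + K)
(0.697 − 0.394)·K = 0.394×1670 − 582.83 = 75.15
K = 75.15 / 0.303 = 248.02 kg/h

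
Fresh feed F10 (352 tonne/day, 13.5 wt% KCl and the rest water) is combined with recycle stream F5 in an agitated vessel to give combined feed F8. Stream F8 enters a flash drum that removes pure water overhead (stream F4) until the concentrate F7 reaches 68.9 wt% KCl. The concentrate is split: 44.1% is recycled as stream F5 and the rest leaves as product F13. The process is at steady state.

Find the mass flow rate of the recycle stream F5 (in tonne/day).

Overall KCl balance (none leaves overhead): KCl in fresh feed = KCl in product, i.e. 352×0.135 = (1−0.441)·F7·0.689.
F7 = 47.52/(0.689×0.559) = 123.38 tonne/day.
Recycle F5 = 0.441×123.38 = 54.411 tonne/day.

54.41 tonne/day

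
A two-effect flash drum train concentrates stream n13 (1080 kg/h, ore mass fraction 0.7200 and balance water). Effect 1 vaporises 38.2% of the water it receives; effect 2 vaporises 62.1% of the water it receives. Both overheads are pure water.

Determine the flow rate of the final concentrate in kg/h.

water in feed = 1080×0.280 = 302.4 kg/h.
After stage 1: water left = (1−0.382)×302.4 = 186.88; stream total = 964.48 kg/h.
After stage 2: water left = (1−0.621)×186.88 = 70.829; final concentrate = 848.43 kg/h.

848.4 kg/h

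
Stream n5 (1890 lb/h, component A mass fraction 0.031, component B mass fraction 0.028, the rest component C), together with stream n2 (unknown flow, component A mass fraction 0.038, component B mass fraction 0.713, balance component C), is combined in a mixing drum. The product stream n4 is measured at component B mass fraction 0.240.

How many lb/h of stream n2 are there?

847.1 lb/h

Let n2 be the unknown flow. Total out = 1890 + n2.
component B balance: 52.92 + 0.713·n2 = 0.240·(1890 + n2)
(0.713 − 0.240)·n2 = 0.240×1890 − 52.92 = 400.68
n2 = 400.68 / 0.473 = 847.1 lb/h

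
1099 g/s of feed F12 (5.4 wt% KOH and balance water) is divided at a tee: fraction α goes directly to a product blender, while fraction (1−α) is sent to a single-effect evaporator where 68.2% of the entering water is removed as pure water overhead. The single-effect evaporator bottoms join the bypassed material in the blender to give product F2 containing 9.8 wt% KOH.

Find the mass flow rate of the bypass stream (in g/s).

All 1099×0.054 = 59.346 g/s of KOH reaches F2, so F2 = 59.346/0.098 = 605.57 g/s and vapour = 493.43 g/s.
The evaporator receives (1−α)·1099 of feed at 0.946 water and removes 0.682 of that water:
0.682×0.946×(1−α)×1099 = 493.43
(1−α) = 493.43/709.04 = 0.6959;  α = 0.3041.
Bypass flow = 0.3041×1099 = 334.2 g/s.

334.2 g/s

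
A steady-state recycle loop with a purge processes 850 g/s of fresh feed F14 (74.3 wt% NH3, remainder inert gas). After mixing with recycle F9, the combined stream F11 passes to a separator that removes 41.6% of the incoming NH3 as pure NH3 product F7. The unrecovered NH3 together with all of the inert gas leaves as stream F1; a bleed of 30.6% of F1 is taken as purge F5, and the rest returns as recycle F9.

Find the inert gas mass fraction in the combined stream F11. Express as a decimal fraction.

0.4020

inert gas enters only via F14 and leaves only via the purge: 850×0.257 = 0.306×(inert gas in F1), and the separator passes all inert gas, so inert gas in F11 = inert gas in F1 = 713.89 g/s.
NH3 in F11: m_A = 850×0.743 + (1−0.306)·(1−0.416)·m_A, so m_A = 631.55/0.5947 = 1062 g/s.
F11 = 1062 + 713.89 = 1775.8 g/s.
inert gas fraction in F11 = 713.89/1775.8 = 0.4020.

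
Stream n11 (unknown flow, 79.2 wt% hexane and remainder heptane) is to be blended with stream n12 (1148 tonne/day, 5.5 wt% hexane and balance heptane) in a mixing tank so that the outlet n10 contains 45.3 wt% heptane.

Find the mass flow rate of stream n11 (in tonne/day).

2305 tonne/day

Let n11 be the unknown flow. Total out = 1148 + n11.
heptane balance: 1084.9 + 0.208·n11 = 0.453·(1148 + n11)
(0.208 − 0.453)·n11 = 0.453×1148 − 1084.9 = -564.82
n11 = -564.82 / -0.245 = 2305.4 tonne/day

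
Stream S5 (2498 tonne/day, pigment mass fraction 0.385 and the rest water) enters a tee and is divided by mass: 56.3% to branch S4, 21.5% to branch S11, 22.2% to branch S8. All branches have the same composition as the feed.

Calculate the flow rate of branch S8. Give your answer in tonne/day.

Branch S8 flow = 0.222×2498 = 554.56 tonne/day.

554.6 tonne/day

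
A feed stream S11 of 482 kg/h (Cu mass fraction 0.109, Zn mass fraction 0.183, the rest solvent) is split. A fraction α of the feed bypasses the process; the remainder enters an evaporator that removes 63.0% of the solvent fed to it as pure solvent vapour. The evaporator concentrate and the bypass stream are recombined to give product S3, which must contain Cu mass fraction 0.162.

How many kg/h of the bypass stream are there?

All 482×0.109 = 52.538 kg/h of Cu reaches S3, so S3 = 52.538/0.162 = 324.31 kg/h and vapour = 157.69 kg/h.
The evaporator receives (1−α)·482 of feed at 0.708 solvent and removes 0.630 of that solvent:
0.630×0.708×(1−α)×482 = 157.69
(1−α) = 157.69/214.99 = 0.7335;  α = 0.2665.
Bypass flow = 0.2665×482 = 128.46 kg/h.

128.5 kg/h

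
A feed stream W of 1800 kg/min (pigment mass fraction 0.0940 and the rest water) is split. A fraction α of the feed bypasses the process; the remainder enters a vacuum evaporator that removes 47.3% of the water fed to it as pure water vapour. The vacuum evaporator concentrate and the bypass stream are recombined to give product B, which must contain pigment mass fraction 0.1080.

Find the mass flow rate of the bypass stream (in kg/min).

1256 kg/min

All 1800×0.094 = 169.2 kg/min of pigment reaches B, so B = 169.2/0.108 = 1566.7 kg/min and vapour = 233.33 kg/min.
The evaporator receives (1−α)·1800 of feed at 0.906 water and removes 0.473 of that water:
0.473×0.906×(1−α)×1800 = 233.33
(1−α) = 233.33/771.37 = 0.3025;  α = 0.6975.
Bypass flow = 0.6975×1800 = 1255.5 kg/min.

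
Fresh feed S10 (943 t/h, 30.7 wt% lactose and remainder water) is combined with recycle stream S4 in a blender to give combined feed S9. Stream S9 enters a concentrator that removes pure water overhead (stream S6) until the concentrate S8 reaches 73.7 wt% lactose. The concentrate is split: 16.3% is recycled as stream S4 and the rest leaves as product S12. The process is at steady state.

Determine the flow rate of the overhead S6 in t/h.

Overall lactose balance (none leaves overhead): lactose in fresh feed = lactose in product, i.e. 943×0.307 = (1−0.163)·S8·0.737.
S8 = 289.5/(0.737×0.837) = 469.31 t/h.
Recycle S4 = 0.163×469.31 = 76.497 t/h.
Combined feed S9 = 943 + 76.497 = 1019.5 t/h.
Overhead S6 = S9 − S8 = 1019.5 − 469.31 = 550.19 t/h.

550.2 t/h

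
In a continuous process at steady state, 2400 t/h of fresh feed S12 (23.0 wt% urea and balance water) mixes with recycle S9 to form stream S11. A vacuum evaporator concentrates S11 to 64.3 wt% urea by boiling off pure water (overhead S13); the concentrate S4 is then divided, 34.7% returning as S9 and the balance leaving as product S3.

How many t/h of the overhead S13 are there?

1542 t/h

Overall urea balance (none leaves overhead): urea in fresh feed = urea in product, i.e. 2400×0.230 = (1−0.347)·S4·0.643.
S4 = 552/(0.643×0.653) = 1314.7 t/h.
Recycle S9 = 0.347×1314.7 = 456.19 t/h.
Combined feed S11 = 2400 + 456.19 = 2856.2 t/h.
Overhead S13 = S11 − S4 = 2856.2 − 1314.7 = 1541.5 t/h.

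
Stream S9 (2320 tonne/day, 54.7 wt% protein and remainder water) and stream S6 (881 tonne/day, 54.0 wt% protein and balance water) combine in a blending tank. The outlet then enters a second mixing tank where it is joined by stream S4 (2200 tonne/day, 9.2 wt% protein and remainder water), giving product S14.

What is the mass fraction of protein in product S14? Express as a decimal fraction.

0.361

Overall, product flow = 5401 tonne/day.
protein in = 2320×0.547 + 881×0.540 + 2200×0.092 = 1947.2 tonne/day.
protein fraction in S14 = 0.361.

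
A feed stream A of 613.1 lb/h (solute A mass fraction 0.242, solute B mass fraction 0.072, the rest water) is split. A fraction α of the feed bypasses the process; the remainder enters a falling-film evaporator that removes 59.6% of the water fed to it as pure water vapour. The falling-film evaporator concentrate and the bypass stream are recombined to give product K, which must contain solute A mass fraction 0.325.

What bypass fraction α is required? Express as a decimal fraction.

0.375

All 613.1×0.242 = 148.37 lb/h of solute A reaches K, so K = 148.37/0.325 = 456.52 lb/h and vapour = 156.58 lb/h.
The evaporator receives (1−α)·613.1 of feed at 0.686 water and removes 0.596 of that water:
0.596×0.686×(1−α)×613.1 = 156.58
(1−α) = 156.58/250.67 = 0.6246;  α = 0.3754.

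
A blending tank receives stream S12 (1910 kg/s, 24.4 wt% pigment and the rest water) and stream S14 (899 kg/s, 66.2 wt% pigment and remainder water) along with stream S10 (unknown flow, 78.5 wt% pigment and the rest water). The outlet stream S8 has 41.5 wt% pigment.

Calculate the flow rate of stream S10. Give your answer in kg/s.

282.6 kg/s

Let S10 be the unknown flow. Total out = 2809 + S10.
pigment balance: 1061.2 + 0.785·S10 = 0.415·(2809 + S10)
(0.785 − 0.415)·S10 = 0.415×2809 − 1061.2 = 104.56
S10 = 104.56 / 0.370 = 282.59 kg/s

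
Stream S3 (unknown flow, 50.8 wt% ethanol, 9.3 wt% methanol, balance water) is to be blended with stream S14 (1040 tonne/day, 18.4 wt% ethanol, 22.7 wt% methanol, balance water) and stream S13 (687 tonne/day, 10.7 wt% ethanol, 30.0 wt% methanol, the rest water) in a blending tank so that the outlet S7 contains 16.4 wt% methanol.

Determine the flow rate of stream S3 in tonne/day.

2239 tonne/day

Let S3 be the unknown flow. Total out = 1727 + S3.
methanol balance: 442.18 + 0.093·S3 = 0.164·(1727 + S3)
(0.093 − 0.164)·S3 = 0.164×1727 − 442.18 = -158.95
S3 = -158.95 / -0.071 = 2238.8 tonne/day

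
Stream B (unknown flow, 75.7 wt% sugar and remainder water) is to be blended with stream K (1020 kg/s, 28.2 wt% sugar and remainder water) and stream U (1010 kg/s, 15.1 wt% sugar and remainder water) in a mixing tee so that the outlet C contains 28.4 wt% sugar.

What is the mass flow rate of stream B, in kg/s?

Let B be the unknown flow. Total out = 2030 + B.
sugar balance: 440.15 + 0.757·B = 0.284·(2030 + B)
(0.757 − 0.284)·B = 0.284×2030 − 440.15 = 136.37
B = 136.37 / 0.473 = 288.31 kg/s

288.3 kg/s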